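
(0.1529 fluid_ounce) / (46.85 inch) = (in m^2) 3.8e-06. Check: 1 fluid_ounce = 2.957353e-05 m^3, so 0.1529 fluid_ounce = 0.1529 * 2.957353e-05 = 4.5217927e-06 m^3. 1 inch = 0.0254 m, so 46.85 inch = 46.85 * 0.0254 = 1.18999 m. Combine: 4.5217927e-06 m^3 / 1.18999 m = 3.7998577e-06 m^2. Result: 3.7998577e-06 m^2 ≈ 3.8e-06 m^2 (4 s.f.).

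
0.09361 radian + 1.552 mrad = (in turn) 0.01515. Check: 0.09361 radian = 0.09361 rad. 1 mrad = 0.001 rad, so 1.552 mrad = 1.552 * 0.001 = 0.001552 rad. Sum: 0.09361 + 0.001552 = 0.095162 rad. 1 turn = 6.2831853 rad, so 0.095162 rad = 0.095162 / 6.2831853 = 0.015145503 turn ≈ 0.01515 turn (4 s.f.).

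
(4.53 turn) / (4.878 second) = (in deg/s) 1 turn = 6.2831853 rad, so 4.53 turn = 4.53 * 6.2831853 = 28.462829 rad. 4.878 second = 4.878 s. Combine: 28.462829 rad / 4.878 s = 5.8349384 rad/s. 1 deg/s = 0.017453293 rad/s, so 5.8349384 rad/s = 5.8349384 / 0.017453293 = 334.31734 deg/s ≈ 334.3 deg/s (4 s.f.). Final answer: 334.3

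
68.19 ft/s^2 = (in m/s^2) 20.78. Check: 1 ft/s^2 = 0.3048 m/s^2, so 68.19 ft/s^2 = 68.19 * 0.3048 = 20.784312 m/s^2. Result: 20.784312 m/s^2 ≈ 20.78 m/s^2 (4 s.f.).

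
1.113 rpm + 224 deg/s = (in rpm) 1 rpm = 0.10471976 rad/s, so 1.113 rpm = 1.113 * 0.10471976 = 0.11655309 rad/s. 1 deg/s = 0.017453293 rad/s, so 224 deg/s = 224 * 0.017453293 = 3.9095375 rad/s. Sum: 0.11655309 + 3.9095375 = 4.0260906 rad/s. 1 rpm = 0.10471976 rad/s, so 4.0260906 rad/s = 4.0260906 / 0.10471976 = 38.446333 rpm ≈ 38.45 rpm (4 s.f.). Final answer: 38.45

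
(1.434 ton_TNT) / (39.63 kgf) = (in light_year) 1 ton_TNT = 4.184e+09 J, so 1.434 ton_TNT = 1.434 * 4.184e+09 = 5.999856e+09 J. 1 kgf = 9.80665 N, so 39.63 kgf = 39.63 * 9.80665 = 388.63754 N. Combine: 5.999856e+09 J / 388.63754 N = 15438179 m. 1 light_year = 9.4607305e+15 m, so 15438179 m = 15438179 / 9.4607305e+15 = 1.6318168e-09 light_year ≈ 1.632e-09 light_year (4 s.f.). Final answer: 1.632e-09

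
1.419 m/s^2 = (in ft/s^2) 1 ft/s^2 = 0.3048 m/s^2, so 1.419 m/s^2 = 1.419 / 0.3048 = 4.6555118 ft/s^2 ≈ 4.656 ft/s^2 (4 s.f.). Final answer: 4.656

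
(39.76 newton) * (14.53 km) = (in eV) 39.76 newton = 39.76 N. 1 km = 1000 m, so 14.53 km = 14.53 * 1000 = 14530 m. Combine: 39.76 N * 14530 m = 577712.8 J. 1 eV = 1.6021766e-19 J, so 577712.8 J = 577712.8 / 1.6021766e-19 = 3.6057997e+24 eV ≈ 3.606e+24 eV (4 s.f.). Final answer: 3.606e+24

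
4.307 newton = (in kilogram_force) 4.307 newton = 4.307 N. 1 kilogram_force = 9.80665 N, so 4.307 N = 4.307 / 9.80665 = 0.43919177 kilogram_force ≈ 0.4392 kilogram_force (4 s.f.). Final answer: 0.4392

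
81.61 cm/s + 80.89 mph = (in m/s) 1 cm/s = 0.01 m/s, so 81.61 cm/s = 81.61 * 0.01 = 0.8161 m/s. 1 mph = 0.44704 m/s, so 80.89 mph = 80.89 * 0.44704 = 36.161066 m/s. Sum: 0.8161 + 36.161066 = 36.977166 m/s. Result: 36.977166 m/s ≈ 36.98 m/s (4 s.f.). Final answer: 36.98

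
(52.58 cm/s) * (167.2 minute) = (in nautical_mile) 1 cm/s = 0.01 m/s, so 52.58 cm/s = 52.58 * 0.01 = 0.5258 m/s. 1 minute = 60 s, so 167.2 minute = 167.2 * 60 = 10032 s. Combine: 0.5258 m/s * 10032 s = 5274.8256 m. 1 nautical_mile = 1852 m, so 5274.8256 m = 5274.8256 / 1852 = 2.848178 nautical_mile ≈ 2.848 nautical_mile (4 s.f.). Final answer: 2.848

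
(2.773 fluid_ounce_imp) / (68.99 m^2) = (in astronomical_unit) 1 fluid_ounce_imp = 2.8413063e-05 m^3, so 2.773 fluid_ounce_imp = 2.773 * 2.8413063e-05 = 7.8789422e-05 m^3. 68.99 m^2 is already in m^2. Combine: 7.8789422e-05 m^3 / 68.99 m^2 = 1.1420412e-06 m. 1 astronomical_unit = 1.4959787e+11 m, so 1.1420412e-06 m = 1.1420412e-06 / 1.4959787e+11 = 7.6340739e-18 astronomical_unit ≈ 7.634e-18 astronomical_unit (4 s.f.). Final answer: 7.634e-18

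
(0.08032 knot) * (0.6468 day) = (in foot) 1 knot = 0.51444444 m/s, so 0.08032 knot = 0.08032 * 0.51444444 = 0.041320178 m/s. 1 day = 86400 s, so 0.6468 day = 0.6468 * 86400 = 55883.52 s. Combine: 0.041320178 m/s * 55883.52 s = 2309.117 m. 1 foot = 0.3048 m, so 2309.117 m = 2309.117 / 0.3048 = 7575.8431 foot ≈ 7576 foot (4 s.f.). Final answer: 7576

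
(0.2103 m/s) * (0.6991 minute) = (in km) 0.008821. Check: 0.2103 m/s is already in m/s. 1 minute = 60 s, so 0.6991 minute = 0.6991 * 60 = 41.946 s. Combine: 0.2103 m/s * 41.946 s = 8.8212438 m. 1 km = 1000 m, so 8.8212438 m = 8.8212438 / 1000 = 0.0088212438 km ≈ 0.008821 km (4 s.f.).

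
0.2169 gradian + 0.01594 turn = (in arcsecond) 1 gradian = 0.015707963 rad, so 0.2169 gradian = 0.2169 * 0.015707963 = 0.0034070572 rad. 1 turn = 6.2831853 rad, so 0.01594 turn = 0.01594 * 6.2831853 = 0.10015397 rad. Sum: 0.0034070572 + 0.10015397 = 0.10356103 rad. 1 arcsecond = 4.8481368e-06 rad, so 0.10356103 rad = 0.10356103 / 4.8481368e-06 = 21360.996 arcsecond ≈ 2.136e+04 arcsecond (4 s.f.). Final answer: 2.136e+04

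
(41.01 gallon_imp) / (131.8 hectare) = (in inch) 5.569e-06. Check: 1 gallon_imp = 0.00454609 m^3, so 41.01 gallon_imp = 41.01 * 0.00454609 = 0.18643515 m^3. 1 hectare = 10000 m^2, so 131.8 hectare = 131.8 * 10000 = 1318000 m^2. Combine: 0.18643515 m^3 / 1318000 m^2 = 1.4145307e-07 m. 1 inch = 0.0254 m, so 1.4145307e-07 m = 1.4145307e-07 / 0.0254 = 5.5690186e-06 inch ≈ 5.569e-06 inch (4 s.f.).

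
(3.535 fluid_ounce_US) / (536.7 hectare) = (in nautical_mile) 1 fluid_ounce_US = 2.957353e-05 m^3, so 3.535 fluid_ounce_US = 3.535 * 2.957353e-05 = 0.00010454243 m^3. 1 hectare = 10000 m^2, so 536.7 hectare = 536.7 * 10000 = 5367000 m^2. Combine: 0.00010454243 m^3 / 5367000 m^2 = 1.9478745e-11 m. 1 nautical_mile = 1852 m, so 1.9478745e-11 m = 1.9478745e-11 / 1852 = 1.0517681e-14 nautical_mile ≈ 1.052e-14 nautical_mile (4 s.f.). Final answer: 1.052e-14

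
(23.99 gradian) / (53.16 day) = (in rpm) 7.835e-07. Check: 1 gradian = 0.015707963 rad, so 23.99 gradian = 23.99 * 0.015707963 = 0.37683404 rad. 1 day = 86400 s, so 53.16 day = 53.16 * 86400 = 4593024 s. Combine: 0.37683404 rad / 4593024 s = 8.2044866e-08 rad/s. 1 rpm = 0.10471976 rad/s, so 8.2044866e-08 rad/s = 8.2044866e-08 / 0.10471976 = 7.8347076e-07 rpm ≈ 7.835e-07 rpm (4 s.f.).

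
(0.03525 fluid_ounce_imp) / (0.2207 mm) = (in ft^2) 0.04885. Check: 1 fluid_ounce_imp = 2.8413063e-05 m^3, so 0.03525 fluid_ounce_imp = 0.03525 * 2.8413063e-05 = 1.0015605e-06 m^3. 1 mm = 0.001 m, so 0.2207 mm = 0.2207 * 0.001 = 0.0002207 m. Combine: 1.0015605e-06 m^3 / 0.0002207 m = 0.0045381081 m^2. 1 ft^2 = 0.09290304 m^2, so 0.0045381081 m^2 = 0.0045381081 / 0.09290304 = 0.048847789 ft^2 ≈ 0.04885 ft^2 (4 s.f.).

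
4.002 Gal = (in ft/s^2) 1 Gal = 0.01 m/s^2, so 4.002 Gal = 4.002 * 0.01 = 0.04002 m/s^2. 1 ft/s^2 = 0.3048 m/s^2, so 0.04002 m/s^2 = 0.04002 / 0.3048 = 0.13129921 ft/s^2 ≈ 0.1313 ft/s^2 (4 s.f.). Final answer: 0.1313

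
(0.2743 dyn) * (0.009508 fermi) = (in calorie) 6.233e-24. Check: 1 dyn = 1e-05 N, so 0.2743 dyn = 0.2743 * 1e-05 = 2.743e-06 N. 1 fermi = 1e-15 m, so 0.009508 fermi = 0.009508 * 1e-15 = 9.508e-18 m. Combine: 2.743e-06 N * 9.508e-18 m = 2.6080444e-23 J. 1 calorie = 4.184 J, so 2.6080444e-23 J = 2.6080444e-23 / 4.184 = 6.2333757e-24 calorie ≈ 6.233e-24 calorie (4 s.f.).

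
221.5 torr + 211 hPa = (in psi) 7.343. Check: 1 torr = 133.32237 Pa, so 221.5 torr = 221.5 * 133.32237 = 29530.905 Pa. 1 hPa = 100 Pa, so 211 hPa = 211 * 100 = 21100 Pa. Sum: 29530.905 + 21100 = 50630.905 Pa. 1 psi = 6894.7573 Pa, so 50630.905 Pa = 50630.905 / 6894.7573 = 7.3433919 psi ≈ 7.343 psi (4 s.f.).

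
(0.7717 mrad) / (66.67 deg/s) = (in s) 1 mrad = 0.001 rad, so 0.7717 mrad = 0.7717 * 0.001 = 0.0007717 rad. 1 deg/s = 0.017453293 rad/s, so 66.67 deg/s = 66.67 * 0.017453293 = 1.163611 rad/s. Combine: 0.0007717 rad / 1.163611 rad/s = 0.00066319414 s. Result: 0.00066319414 s ≈ 0.0006632 s (4 s.f.). Final answer: 0.0006632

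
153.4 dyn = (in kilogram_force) 0.0001564. Check: 1 dyn = 1e-05 N, so 153.4 dyn = 153.4 * 1e-05 = 0.001534 N. 1 kilogram_force = 9.80665 N, so 0.001534 N = 0.001534 / 9.80665 = 0.00015642447 kilogram_force ≈ 0.0001564 kilogram_force (4 s.f.).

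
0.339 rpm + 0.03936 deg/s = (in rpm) 1 rpm = 0.10471976 rad/s, so 0.339 rpm = 0.339 * 0.10471976 = 0.035499997 rad/s. 1 deg/s = 0.017453293 rad/s, so 0.03936 deg/s = 0.03936 * 0.017453293 = 0.00068696159 rad/s. Sum: 0.035499997 + 0.00068696159 = 0.036186959 rad/s. 1 rpm = 0.10471976 rad/s, so 0.036186959 rad/s = 0.036186959 / 0.10471976 = 0.34556 rpm ≈ 0.3456 rpm (4 s.f.). Final answer: 0.3456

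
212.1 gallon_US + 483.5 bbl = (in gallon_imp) 1.709e+04. Check: 1 gallon_US = 0.0037854118 m^3, so 212.1 gallon_US = 212.1 * 0.0037854118 = 0.80288584 m^3. 1 bbl = 0.15898729 m^3, so 483.5 bbl = 483.5 * 0.15898729 = 76.870357 m^3. Sum: 0.80288584 + 76.870357 = 77.673243 m^3. 1 gallon_imp = 0.00454609 m^3, so 77.673243 m^3 = 77.673243 / 0.00454609 = 17085.725 gallon_imp ≈ 1.709e+04 gallon_imp (4 s.f.).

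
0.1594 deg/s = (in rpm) 1 deg/s = 0.017453293 rad/s, so 0.1594 deg/s = 0.1594 * 0.017453293 = 0.0027820548 rad/s. 1 rpm = 0.10471976 rad/s, so 0.0027820548 rad/s = 0.0027820548 / 0.10471976 = 0.026566667 rpm ≈ 0.02657 rpm (4 s.f.). Final answer: 0.02657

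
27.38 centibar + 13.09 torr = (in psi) 4.224. Check: 1 centibar = 1000 Pa, so 27.38 centibar = 27.38 * 1000 = 27380 Pa. 1 torr = 133.32237 Pa, so 13.09 torr = 13.09 * 133.32237 = 1745.1898 Pa. Sum: 27380 + 1745.1898 = 29125.19 Pa. 1 psi = 6894.7573 Pa, so 29125.19 Pa = 29125.19 / 6894.7573 = 4.2242516 psi ≈ 4.224 psi (4 s.f.).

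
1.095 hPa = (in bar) 0.001095. Check: 1 hPa = 100 Pa, so 1.095 hPa = 1.095 * 100 = 109.5 Pa. 1 bar = 100000 Pa, so 109.5 Pa = 109.5 / 100000 = 0.001095 bar.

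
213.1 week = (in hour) 3.58e+04. Check: 1 week = 604800 s, so 213.1 week = 213.1 * 604800 = 1.2888288e+08 s. 1 hour = 3600 s, so 1.2888288e+08 s = 1.2888288e+08 / 3600 = 35800.8 hour ≈ 3.58e+04 hour (4 s.f.).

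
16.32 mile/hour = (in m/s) 7.296. Check: 1 mile/hour = 0.44704 m/s, so 16.32 mile/hour = 16.32 * 0.44704 = 7.2956928 m/s. Result: 7.2956928 m/s ≈ 7.296 m/s (4 s.f.).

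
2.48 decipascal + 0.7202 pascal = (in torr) 0.007262. Check: 1 decipascal = 0.1 Pa, so 2.48 decipascal = 2.48 * 0.1 = 0.248 Pa. 0.7202 pascal = 0.7202 Pa. Sum: 0.248 + 0.7202 = 0.9682 Pa. 1 torr = 133.32237 Pa, so 0.9682 Pa = 0.9682 / 133.32237 = 0.0072620972 torr ≈ 0.007262 torr (4 s.f.).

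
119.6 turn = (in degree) 1 turn = 6.2831853 rad, so 119.6 turn = 119.6 * 6.2831853 = 751.46896 rad. 1 degree = 0.017453293 rad, so 751.46896 rad = 751.46896 / 0.017453293 = 43056 degree ≈ 4.306e+04 degree (4 s.f.). Final answer: 4.306e+04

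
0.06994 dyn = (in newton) 1 dyn = 1e-05 N, so 0.06994 dyn = 0.06994 * 1e-05 = 6.994e-07 N. 6.994e-07 N = 6.994e-07 newton. Final answer: 6.994e-07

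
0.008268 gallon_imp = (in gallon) 1 gallon_imp = 0.00454609 m^3, so 0.008268 gallon_imp = 0.008268 * 0.00454609 = 3.7587072e-05 m^3. 1 gallon = 0.0037854118 m^3, so 3.7587072e-05 m^3 = 3.7587072e-05 / 0.0037854118 = 0.009929454 gallon ≈ 0.009929 gallon (4 s.f.). Final answer: 0.009929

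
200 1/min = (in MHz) 3.333e-06. Check: 1 1/min = 0.016666667 Hz, so 200 1/min = 200 * 0.016666667 = 3.3333333 Hz. 1 MHz = 1000000 Hz, so 3.3333333 Hz = 3.3333333 / 1000000 = 3.3333333e-06 MHz ≈ 3.333e-06 MHz (4 s.f.).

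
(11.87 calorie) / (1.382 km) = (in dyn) 1 calorie = 4.184 J, so 11.87 calorie = 11.87 * 4.184 = 49.66408 J. 1 km = 1000 m, so 1.382 km = 1.382 * 1000 = 1382 m. Combine: 49.66408 J / 1382 m = 0.035936382 N. 1 dyn = 1e-05 N, so 0.035936382 N = 0.035936382 / 1e-05 = 3593.6382 dyn ≈ 3594 dyn (4 s.f.). Final answer: 3594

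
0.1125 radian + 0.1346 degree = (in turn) 0.01828. Check: 0.1125 radian = 0.1125 rad. 1 degree = 0.017453293 rad, so 0.1346 degree = 0.1346 * 0.017453293 = 0.0023492132 rad. Sum: 0.1125 + 0.0023492132 = 0.11484921 rad. 1 turn = 6.2831853 rad, so 0.11484921 rad = 0.11484921 / 6.2831853 = 0.01827882 turn ≈ 0.01828 turn (4 s.f.).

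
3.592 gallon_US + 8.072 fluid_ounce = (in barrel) 1 gallon_US = 0.0037854118 m^3, so 3.592 gallon_US = 3.592 * 0.0037854118 = 0.013597199 m^3. 1 fluid_ounce = 2.957353e-05 m^3, so 8.072 fluid_ounce = 8.072 * 2.957353e-05 = 0.00023871753 m^3. Sum: 0.013597199 + 0.00023871753 = 0.013835917 m^3. 1 barrel = 0.15898729 m^3, so 0.013835917 m^3 = 0.013835917 / 0.15898729 = 0.087025298 barrel ≈ 0.08703 barrel (4 s.f.). Final answer: 0.08703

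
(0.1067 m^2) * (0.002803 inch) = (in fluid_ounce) 0.2569. Check: 0.1067 m^2 is already in m^2. 1 inch = 0.0254 m, so 0.002803 inch = 0.002803 * 0.0254 = 7.11962e-05 m. Combine: 0.1067 m^2 * 7.11962e-05 m = 7.5966345e-06 m^3. 1 fluid_ounce = 2.957353e-05 m^3, so 7.5966345e-06 m^3 = 7.5966345e-06 / 2.957353e-05 = 0.25687277 fluid_ounce ≈ 0.2569 fluid_ounce (4 s.f.).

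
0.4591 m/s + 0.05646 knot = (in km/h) 0.4591 m/s is already in m/s. 1 knot = 0.51444444 m/s, so 0.05646 knot = 0.05646 * 0.51444444 = 0.029045533 m/s. Sum: 0.4591 + 0.029045533 = 0.48814553 m/s. 1 km/h = 0.27777778 m/s, so 0.48814553 m/s = 0.48814553 / 0.27777778 = 1.7573239 km/h ≈ 1.757 km/h (4 s.f.). Final answer: 1.757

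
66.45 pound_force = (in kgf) 1 pound_force = 4.4482216 N, so 66.45 pound_force = 66.45 * 4.4482216 = 295.58433 N. 1 kgf = 9.80665 N, so 295.58433 N = 295.58433 / 9.80665 = 30.141213 kgf ≈ 30.14 kgf (4 s.f.). Final answer: 30.14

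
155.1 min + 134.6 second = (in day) 1 min = 60 s, so 155.1 min = 155.1 * 60 = 9306 s. 134.6 second = 134.6 s. Sum: 9306 + 134.6 = 9440.6 s. 1 day = 86400 s, so 9440.6 s = 9440.6 / 86400 = 0.1092662 day ≈ 0.1093 day (4 s.f.). Final answer: 0.1093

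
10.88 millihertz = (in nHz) 1.088e+07. Check: 1 millihertz = 0.001 Hz, so 10.88 millihertz = 10.88 * 0.001 = 0.01088 Hz. 1 nHz = 1e-09 Hz, so 0.01088 Hz = 0.01088 / 1e-09 = 10880000 nHz ≈ 1.088e+07 nHz (4 s.f.).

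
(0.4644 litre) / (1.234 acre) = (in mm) 1 litre = 0.001 m^3, so 0.4644 litre = 0.4644 * 0.001 = 0.0004644 m^3. 1 acre = 4046.8564 m^2, so 1.234 acre = 1.234 * 4046.8564 = 4993.8208 m^2. Combine: 0.0004644 m^3 / 4993.8208 m^2 = 9.2994926e-08 m. 1 mm = 0.001 m, so 9.2994926e-08 m = 9.2994926e-08 / 0.001 = 9.2994926e-05 mm ≈ 9.299e-05 mm (4 s.f.). Final answer: 9.299e-05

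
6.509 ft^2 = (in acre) 1 ft^2 = 0.09290304 m^2, so 6.509 ft^2 = 6.509 * 0.09290304 = 0.60470589 m^2. 1 acre = 4046.8564 m^2, so 0.60470589 m^2 = 0.60470589 / 4046.8564 = 0.00014942608 acre ≈ 0.0001494 acre (4 s.f.). Final answer: 0.0001494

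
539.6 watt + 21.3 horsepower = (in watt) 1.642e+04. Check: 539.6 watt = 539.6 W. 1 horsepower = 745.69987 W, so 21.3 horsepower = 21.3 * 745.69987 = 15883.407 W. Sum: 539.6 + 15883.407 = 16423.007 W. 16423.007 W = 16423.007 watt ≈ 1.642e+04 watt (4 s.f.).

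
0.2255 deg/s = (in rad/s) 0.003936. Check: 1 deg/s = 0.017453293 rad/s, so 0.2255 deg/s = 0.2255 * 0.017453293 = 0.0039357175 rad/s. Result: 0.0039357175 rad/s ≈ 0.003936 rad/s (4 s.f.).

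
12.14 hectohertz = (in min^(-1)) 7.284e+04. Check: 1 hectohertz = 100 Hz, so 12.14 hectohertz = 12.14 * 100 = 1214 Hz. 1 min^(-1) = 0.016666667 Hz, so 1214 Hz = 1214 / 0.016666667 = 72840 min^(-1) ≈ 7.284e+04 min^(-1) (4 s.f.).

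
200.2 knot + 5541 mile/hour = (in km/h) 1 knot = 0.51444444 m/s, so 200.2 knot = 200.2 * 0.51444444 = 102.99178 m/s. 1 mile/hour = 0.44704 m/s, so 5541 mile/hour = 5541 * 0.44704 = 2477.0486 m/s. Sum: 102.99178 + 2477.0486 = 2580.0404 m/s. 1 km/h = 0.27777778 m/s, so 2580.0404 m/s = 2580.0404 / 0.27777778 = 9288.1455 km/h ≈ 9288 km/h (4 s.f.). Final answer: 9288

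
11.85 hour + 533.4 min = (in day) 1 hour = 3600 s, so 11.85 hour = 11.85 * 3600 = 42660 s. 1 min = 60 s, so 533.4 min = 533.4 * 60 = 32004 s. Sum: 42660 + 32004 = 74664 s. 1 day = 86400 s, so 74664 s = 74664 / 86400 = 0.86416667 day ≈ 0.8642 day (4 s.f.). Final answer: 0.8642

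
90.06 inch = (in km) 0.002288. Check: 1 inch = 0.0254 m, so 90.06 inch = 90.06 * 0.0254 = 2.287524 m. 1 km = 1000 m, so 2.287524 m = 2.287524 / 1000 = 0.002287524 km ≈ 0.002288 km (4 s.f.).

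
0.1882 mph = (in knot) 1 mph = 0.44704 m/s, so 0.1882 mph = 0.1882 * 0.44704 = 0.084132928 m/s. 1 knot = 0.51444444 m/s, so 0.084132928 m/s = 0.084132928 / 0.51444444 = 0.16354133 knot ≈ 0.1635 knot (4 s.f.). Final answer: 0.1635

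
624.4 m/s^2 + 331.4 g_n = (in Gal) 3.874e+05. Check: 624.4 m/s^2 is already in m/s^2. 1 g_n = 9.80665 m/s^2, so 331.4 g_n = 331.4 * 9.80665 = 3249.9238 m/s^2. Sum: 624.4 + 3249.9238 = 3874.3238 m/s^2. 1 Gal = 0.01 m/s^2, so 3874.3238 m/s^2 = 3874.3238 / 0.01 = 387432.38 Gal ≈ 3.874e+05 Gal (4 s.f.).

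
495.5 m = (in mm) 4.955e+05. Check: 1 mm = 0.001 m, so 495.5 m = 495.5 / 0.001 = 495500 mm ≈ 4.955e+05 mm (4 s.f.).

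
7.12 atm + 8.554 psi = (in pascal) 1 atm = 101325 Pa, so 7.12 atm = 7.12 * 101325 = 721434 Pa. 1 psi = 6894.7573 Pa, so 8.554 psi = 8.554 * 6894.7573 = 58977.754 Pa. Sum: 721434 + 58977.754 = 780411.75 Pa. 780411.75 Pa = 780411.75 pascal ≈ 7.804e+05 pascal (4 s.f.). Final answer: 7.804e+05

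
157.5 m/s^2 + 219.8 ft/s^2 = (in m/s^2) 157.5 m/s^2 is already in m/s^2. 1 ft/s^2 = 0.3048 m/s^2, so 219.8 ft/s^2 = 219.8 * 0.3048 = 66.99504 m/s^2. Sum: 157.5 + 66.99504 = 224.49504 m/s^2. Result: 224.49504 m/s^2 ≈ 224.5 m/s^2 (4 s.f.). Final answer: 224.5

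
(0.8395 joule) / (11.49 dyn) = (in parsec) 0.8395 joule = 0.8395 J. 1 dyn = 1e-05 N, so 11.49 dyn = 11.49 * 1e-05 = 0.0001149 N. Combine: 0.8395 J / 0.0001149 N = 7306.3534 m. 1 parsec = 3.0856776e+16 m, so 7306.3534 m = 7306.3534 / 3.0856776e+16 = 2.3678279e-13 parsec ≈ 2.368e-13 parsec (4 s.f.). Final answer: 2.368e-13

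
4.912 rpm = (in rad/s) 1 rpm = 0.10471976 rad/s, so 4.912 rpm = 4.912 * 0.10471976 = 0.51438344 rad/s. Result: 0.51438344 rad/s ≈ 0.5144 rad/s (4 s.f.). Final answer: 0.5144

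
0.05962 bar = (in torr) 44.72. Check: 1 bar = 100000 Pa, so 0.05962 bar = 0.05962 * 100000 = 5962 Pa. 1 torr = 133.32237 Pa, so 5962 Pa = 5962 / 133.32237 = 44.718678 torr ≈ 44.72 torr (4 s.f.).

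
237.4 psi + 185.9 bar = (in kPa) 2.023e+04. Check: 1 psi = 6894.7573 Pa, so 237.4 psi = 237.4 * 6894.7573 = 1636815.4 Pa. 1 bar = 100000 Pa, so 185.9 bar = 185.9 * 100000 = 18590000 Pa. Sum: 1636815.4 + 18590000 = 20226815 Pa. 1 kPa = 1000 Pa, so 20226815 Pa = 20226815 / 1000 = 20226.815 kPa ≈ 2.023e+04 kPa (4 s.f.).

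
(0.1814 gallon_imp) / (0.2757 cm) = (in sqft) 1 gallon_imp = 0.00454609 m^3, so 0.1814 gallon_imp = 0.1814 * 0.00454609 = 0.00082466073 m^3. 1 cm = 0.01 m, so 0.2757 cm = 0.2757 * 0.01 = 0.002757 m. Combine: 0.00082466073 m^3 / 0.002757 m = 0.29911524 m^2. 1 sqft = 0.09290304 m^2, so 0.29911524 m^2 = 0.29911524 / 0.09290304 = 3.2196497 sqft ≈ 3.22 sqft (4 s.f.). Final answer: 3.22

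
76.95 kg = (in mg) 7.695e+07. Check: 1 mg = 1e-06 kg, so 76.95 kg = 76.95 / 1e-06 = 76950000 mg ≈ 7.695e+07 mg (4 s.f.).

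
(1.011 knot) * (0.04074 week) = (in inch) 5.045e+05. Check: 1 knot = 0.51444444 m/s, so 1.011 knot = 1.011 * 0.51444444 = 0.52010333 m/s. 1 week = 604800 s, so 0.04074 week = 0.04074 * 604800 = 24639.552 s. Combine: 0.52010333 m/s * 24639.552 s = 12815.113 m. 1 inch = 0.0254 m, so 12815.113 m = 12815.113 / 0.0254 = 504532.01 inch ≈ 5.045e+05 inch (4 s.f.).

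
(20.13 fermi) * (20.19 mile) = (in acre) 1 fermi = 1e-15 m, so 20.13 fermi = 20.13 * 1e-15 = 2.013e-14 m. 1 mile = 1609.344 m, so 20.19 mile = 20.19 * 1609.344 = 32492.655 m. Combine: 2.013e-14 m * 32492.655 m = 6.5407715e-10 m^2. 1 acre = 4046.8564 m^2, so 6.5407715e-10 m^2 = 6.5407715e-10 / 4046.8564 = 1.6162598e-13 acre ≈ 1.616e-13 acre (4 s.f.). Final answer: 1.616e-13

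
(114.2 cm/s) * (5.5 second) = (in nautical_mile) 1 cm/s = 0.01 m/s, so 114.2 cm/s = 114.2 * 0.01 = 1.142 m/s. 5.5 second = 5.5 s. Combine: 1.142 m/s * 5.5 s = 6.281 m. 1 nautical_mile = 1852 m, so 6.281 m = 6.281 / 1852 = 0.0033914687 nautical_mile ≈ 0.003391 nautical_mile (4 s.f.). Final answer: 0.003391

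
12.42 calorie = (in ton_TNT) 1 calorie = 4.184 J, so 12.42 calorie = 12.42 * 4.184 = 51.96528 J. 1 ton_TNT = 4.184e+09 J, so 51.96528 J = 51.96528 / 4.184e+09 = 1.242e-08 ton_TNT. Final answer: 1.242e-08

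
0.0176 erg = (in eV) 1 erg = 1e-07 J, so 0.0176 erg = 0.0176 * 1e-07 = 1.76e-09 J. 1 eV = 1.6021766e-19 J, so 1.76e-09 J = 1.76e-09 / 1.6021766e-19 = 1.0985056e+10 eV ≈ 1.099e+10 eV (4 s.f.). Final answer: 1.099e+10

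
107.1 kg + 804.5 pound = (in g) 4.72e+05. Check: 107.1 kg is already in kg. 1 pound = 0.45359237 kg, so 804.5 pound = 804.5 * 0.45359237 = 364.91506 kg. Sum: 107.1 + 364.91506 = 472.01506 kg. 1 g = 0.001 kg, so 472.01506 kg = 472.01506 / 0.001 = 472015.06 g ≈ 4.72e+05 g (4 s.f.).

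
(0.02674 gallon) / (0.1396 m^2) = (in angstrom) 1 gallon = 0.0037854118 m^3, so 0.02674 gallon = 0.02674 * 0.0037854118 = 0.00010122191 m^3. 0.1396 m^2 is already in m^2. Combine: 0.00010122191 m^3 / 0.1396 m^2 = 0.00072508532 m. 1 angstrom = 1e-10 m, so 0.00072508532 m = 0.00072508532 / 1e-10 = 7250853.2 angstrom ≈ 7.251e+06 angstrom (4 s.f.). Final answer: 7.251e+06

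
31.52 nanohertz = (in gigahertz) 3.152e-17. Check: 1 nanohertz = 1e-09 Hz, so 31.52 nanohertz = 31.52 * 1e-09 = 3.152e-08 Hz. 1 gigahertz = 1e+09 Hz, so 3.152e-08 Hz = 3.152e-08 / 1e+09 = 3.152e-17 gigahertz.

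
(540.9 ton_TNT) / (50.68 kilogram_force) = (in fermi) 1 ton_TNT = 4.184e+09 J, so 540.9 ton_TNT = 540.9 * 4.184e+09 = 2.2631256e+12 J. 1 kilogram_force = 9.80665 N, so 50.68 kilogram_force = 50.68 * 9.80665 = 497.00102 N. Combine: 2.2631256e+12 J / 497.00102 N = 4.5535633e+09 m. 1 fermi = 1e-15 m, so 4.5535633e+09 m = 4.5535633e+09 / 1e-15 = 4.5535633e+24 fermi ≈ 4.554e+24 fermi (4 s.f.). Final answer: 4.554e+24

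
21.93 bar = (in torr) 1 bar = 100000 Pa, so 21.93 bar = 21.93 * 100000 = 2193000 Pa. 1 torr = 133.32237 Pa, so 2193000 Pa = 2193000 / 133.32237 = 16448.853 torr ≈ 1.645e+04 torr (4 s.f.). Final answer: 1.645e+04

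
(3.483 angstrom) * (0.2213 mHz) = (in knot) 1.498e-13. Check: 1 angstrom = 1e-10 m, so 3.483 angstrom = 3.483 * 1e-10 = 3.483e-10 m. 1 mHz = 0.001 Hz, so 0.2213 mHz = 0.2213 * 0.001 = 0.0002213 Hz. Combine: 3.483e-10 m * 0.0002213 Hz = 7.707879e-14 m/s. 1 knot = 0.51444444 m/s, so 7.707879e-14 m/s = 7.707879e-14 / 0.51444444 = 1.4982918e-13 knot ≈ 1.498e-13 knot (4 s.f.).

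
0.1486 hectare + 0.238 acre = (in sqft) 1 hectare = 10000 m^2, so 0.1486 hectare = 0.1486 * 10000 = 1486 m^2. 1 acre = 4046.8564 m^2, so 0.238 acre = 0.238 * 4046.8564 = 963.15183 m^2. Sum: 1486 + 963.15183 = 2449.1518 m^2. 1 sqft = 0.09290304 m^2, so 2449.1518 m^2 = 2449.1518 / 0.09290304 = 26362.451 sqft ≈ 2.636e+04 sqft (4 s.f.). Final answer: 2.636e+04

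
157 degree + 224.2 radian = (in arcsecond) 4.681e+07. Check: 1 degree = 0.017453293 rad, so 157 degree = 157 * 0.017453293 = 2.7401669 rad. 224.2 radian = 224.2 rad. Sum: 2.7401669 + 224.2 = 226.94017 rad. 1 arcsecond = 4.8481368e-06 rad, so 226.94017 rad = 226.94017 / 4.8481368e-06 = 46809770 arcsecond ≈ 4.681e+07 arcsecond (4 s.f.).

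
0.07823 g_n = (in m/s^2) 1 g_n = 9.80665 m/s^2, so 0.07823 g_n = 0.07823 * 9.80665 = 0.76717423 m/s^2. Result: 0.76717423 m/s^2 ≈ 0.7672 m/s^2 (4 s.f.). Final answer: 0.7672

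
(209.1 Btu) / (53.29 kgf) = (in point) 1 Btu = 1055.0559 J, so 209.1 Btu = 209.1 * 1055.0559 = 220612.18 J. 1 kgf = 9.80665 N, so 53.29 kgf = 53.29 * 9.80665 = 522.59638 N. Combine: 220612.18 J / 522.59638 N = 422.1464 m. 1 point = 0.00035277778 m, so 422.1464 m = 422.1464 / 0.00035277778 = 1196635.5 point ≈ 1.197e+06 point (4 s.f.). Final answer: 1.197e+06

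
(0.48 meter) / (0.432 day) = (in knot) 2.5e-05. Check: 0.48 meter = 0.48 m. 1 day = 86400 s, so 0.432 day = 0.432 * 86400 = 37324.8 s. Combine: 0.48 m / 37324.8 s = 1.2860082e-05 m/s. 1 knot = 0.51444444 m/s, so 1.2860082e-05 m/s = 1.2860082e-05 / 0.51444444 = 2.4998e-05 knot ≈ 2.5e-05 knot (4 s.f.).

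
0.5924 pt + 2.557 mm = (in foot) 0.009075. Check: 1 pt = 0.00035277778 m, so 0.5924 pt = 0.5924 * 0.00035277778 = 0.00020898556 m. 1 mm = 0.001 m, so 2.557 mm = 2.557 * 0.001 = 0.002557 m. Sum: 0.00020898556 + 0.002557 = 0.0027659856 m. 1 foot = 0.3048 m, so 0.0027659856 m = 0.0027659856 / 0.3048 = 0.0090747558 foot ≈ 0.009075 foot (4 s.f.).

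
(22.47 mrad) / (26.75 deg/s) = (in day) 5.57e-07. Check: 1 mrad = 0.001 rad, so 22.47 mrad = 22.47 * 0.001 = 0.02247 rad. 1 deg/s = 0.017453293 rad/s, so 26.75 deg/s = 26.75 * 0.017453293 = 0.46687557 rad/s. Combine: 0.02247 rad / 0.46687557 rad/s = 0.048128455 s. 1 day = 86400 s, so 0.048128455 s = 0.048128455 / 86400 = 5.570423e-07 day ≈ 5.57e-07 day (4 s.f.).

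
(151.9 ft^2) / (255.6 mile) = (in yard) 3.752e-05. Check: 1 ft^2 = 0.09290304 m^2, so 151.9 ft^2 = 151.9 * 0.09290304 = 14.111972 m^2. 1 mile = 1609.344 m, so 255.6 mile = 255.6 * 1609.344 = 411348.33 m. Combine: 14.111972 m^2 / 411348.33 m = 3.4306623e-05 m. 1 yard = 0.9144 m, so 3.4306623e-05 m = 3.4306623e-05 / 0.9144 = 3.7518179e-05 yard ≈ 3.752e-05 yard (4 s.f.).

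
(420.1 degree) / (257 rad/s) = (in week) 1 degree = 0.017453293 rad, so 420.1 degree = 420.1 * 0.017453293 = 7.3321282 rad. 257 rad/s is already in rad/s. Combine: 7.3321282 rad / 257 rad/s = 0.028529682 s. 1 week = 604800 s, so 0.028529682 s = 0.028529682 / 604800 = 4.7172093e-08 week ≈ 4.717e-08 week (4 s.f.). Final answer: 4.717e-08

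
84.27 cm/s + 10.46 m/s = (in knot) 1 cm/s = 0.01 m/s, so 84.27 cm/s = 84.27 * 0.01 = 0.8427 m/s. 10.46 m/s is already in m/s. Sum: 0.8427 + 10.46 = 11.3027 m/s. 1 knot = 0.51444444 m/s, so 11.3027 m/s = 11.3027 / 0.51444444 = 21.970691 knot ≈ 21.97 knot (4 s.f.). Final answer: 21.97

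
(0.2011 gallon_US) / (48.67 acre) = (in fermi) 3.865e+06. Check: 1 gallon_US = 0.0037854118 m^3, so 0.2011 gallon_US = 0.2011 * 0.0037854118 = 0.00076124631 m^3. 1 acre = 4046.8564 m^2, so 48.67 acre = 48.67 * 4046.8564 = 196960.5 m^2. Combine: 0.00076124631 m^3 / 196960.5 m^2 = 3.8649694e-09 m. 1 fermi = 1e-15 m, so 3.8649694e-09 m = 3.8649694e-09 / 1e-15 = 3864969.4 fermi ≈ 3.865e+06 fermi (4 s.f.).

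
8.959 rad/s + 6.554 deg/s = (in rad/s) 9.073. Check: 8.959 rad/s is already in rad/s. 1 deg/s = 0.017453293 rad/s, so 6.554 deg/s = 6.554 * 0.017453293 = 0.11438888 rad/s. Sum: 8.959 + 0.11438888 = 9.0733889 rad/s. Result: 9.0733889 rad/s ≈ 9.073 rad/s (4 s.f.).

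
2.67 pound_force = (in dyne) 1 pound_force = 4.4482216 N, so 2.67 pound_force = 2.67 * 4.4482216 = 11.876752 N. 1 dyne = 1e-05 N, so 11.876752 N = 11.876752 / 1e-05 = 1187675.2 dyne ≈ 1.188e+06 dyne (4 s.f.). Final answer: 1.188e+06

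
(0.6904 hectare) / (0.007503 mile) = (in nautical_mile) 0.3087. Check: 1 hectare = 10000 m^2, so 0.6904 hectare = 0.6904 * 10000 = 6904 m^2. 1 mile = 1609.344 m, so 0.007503 mile = 0.007503 * 1609.344 = 12.074908 m. Combine: 6904 m^2 / 12.074908 m = 571.76419 m. 1 nautical_mile = 1852 m, so 571.76419 m = 571.76419 / 1852 = 0.30872796 nautical_mile ≈ 0.3087 nautical_mile (4 s.f.).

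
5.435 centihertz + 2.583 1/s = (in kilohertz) 1 centihertz = 0.01 Hz, so 5.435 centihertz = 5.435 * 0.01 = 0.05435 Hz. 2.583 1/s = 2.583 Hz. Sum: 0.05435 + 2.583 = 2.63735 Hz. 1 kilohertz = 1000 Hz, so 2.63735 Hz = 2.63735 / 1000 = 0.00263735 kilohertz ≈ 0.002637 kilohertz (4 s.f.). Final answer: 0.002637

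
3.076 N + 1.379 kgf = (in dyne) 3.076 N is already in N. 1 kgf = 9.80665 N, so 1.379 kgf = 1.379 * 9.80665 = 13.52337 N. Sum: 3.076 + 13.52337 = 16.59937 N. 1 dyne = 1e-05 N, so 16.59937 N = 16.59937 / 1e-05 = 1659937 dyne ≈ 1.66e+06 dyne (4 s.f.). Final answer: 1.66e+06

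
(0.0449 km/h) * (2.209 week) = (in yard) 1 km/h = 0.27777778 m/s, so 0.0449 km/h = 0.0449 * 0.27777778 = 0.012472222 m/s. 1 week = 604800 s, so 2.209 week = 2.209 * 604800 = 1336003.2 s. Combine: 0.012472222 m/s * 1336003.2 s = 16662.929 m. 1 yard = 0.9144 m, so 16662.929 m = 16662.929 / 0.9144 = 18222.801 yard ≈ 1.822e+04 yard (4 s.f.). Final answer: 1.822e+04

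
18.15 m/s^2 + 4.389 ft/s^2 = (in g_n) 1.987. Check: 18.15 m/s^2 is already in m/s^2. 1 ft/s^2 = 0.3048 m/s^2, so 4.389 ft/s^2 = 4.389 * 0.3048 = 1.3377672 m/s^2. Sum: 18.15 + 1.3377672 = 19.487767 m/s^2. 1 g_n = 9.80665 m/s^2, so 19.487767 m/s^2 = 19.487767 / 9.80665 = 1.9871992 g_n ≈ 1.987 g_n (4 s.f.).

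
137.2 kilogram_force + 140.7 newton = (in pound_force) 1 kilogram_force = 9.80665 N, so 137.2 kilogram_force = 137.2 * 9.80665 = 1345.4724 N. 140.7 newton = 140.7 N. Sum: 1345.4724 + 140.7 = 1486.1724 N. 1 pound_force = 4.4482216 N, so 1486.1724 N = 1486.1724 / 4.4482216 = 334.10484 pound_force ≈ 334.1 pound_force (4 s.f.). Final answer: 334.1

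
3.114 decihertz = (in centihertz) 31.14. Check: 1 decihertz = 0.1 Hz, so 3.114 decihertz = 3.114 * 0.1 = 0.3114 Hz. 1 centihertz = 0.01 Hz, so 0.3114 Hz = 0.3114 / 0.01 = 31.14 centihertz.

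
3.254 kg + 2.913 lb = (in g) 4575. Check: 3.254 kg is already in kg. 1 lb = 0.45359237 kg, so 2.913 lb = 2.913 * 0.45359237 = 1.3213146 kg. Sum: 3.254 + 1.3213146 = 4.5753146 kg. 1 g = 0.001 kg, so 4.5753146 kg = 4.5753146 / 0.001 = 4575.3146 g ≈ 4575 g (4 s.f.).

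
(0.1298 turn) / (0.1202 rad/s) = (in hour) 1 turn = 6.2831853 rad, so 0.1298 turn = 0.1298 * 6.2831853 = 0.81555745 rad. 0.1202 rad/s is already in rad/s. Combine: 0.81555745 rad / 0.1202 rad/s = 6.7850038 s. 1 hour = 3600 s, so 6.7850038 s = 6.7850038 / 3600 = 0.0018847233 hour ≈ 0.001885 hour (4 s.f.). Final answer: 0.001885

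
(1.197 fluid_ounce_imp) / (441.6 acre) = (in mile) 1.183e-14. Check: 1 fluid_ounce_imp = 2.8413063e-05 m^3, so 1.197 fluid_ounce_imp = 1.197 * 2.8413063e-05 = 3.4010436e-05 m^3. 1 acre = 4046.8564 m^2, so 441.6 acre = 441.6 * 4046.8564 = 1787091.8 m^2. Combine: 3.4010436e-05 m^3 / 1787091.8 m^2 = 1.9031163e-11 m. 1 mile = 1609.344 m, so 1.9031163e-11 m = 1.9031163e-11 / 1609.344 = 1.1825417e-14 mile ≈ 1.183e-14 mile (4 s.f.).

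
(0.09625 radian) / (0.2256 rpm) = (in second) 0.09625 radian = 0.09625 rad. 1 rpm = 0.10471976 rad/s, so 0.2256 rpm = 0.2256 * 0.10471976 = 0.023624777 rad/s. Combine: 0.09625 rad / 0.023624777 rad/s = 4.0741126 s. 4.0741126 s = 4.0741126 second ≈ 4.074 second (4 s.f.). Final answer: 4.074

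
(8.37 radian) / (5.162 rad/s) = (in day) 8.37 radian = 8.37 rad. 5.162 rad/s is already in rad/s. Combine: 8.37 rad / 5.162 rad/s = 1.6214645 s. 1 day = 86400 s, so 1.6214645 s = 1.6214645 / 86400 = 1.8766951e-05 day ≈ 1.877e-05 day (4 s.f.). Final answer: 1.877e-05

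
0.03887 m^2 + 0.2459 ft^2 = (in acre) 0.03887 m^2 is already in m^2. 1 ft^2 = 0.09290304 m^2, so 0.2459 ft^2 = 0.2459 * 0.09290304 = 0.022844858 m^2. Sum: 0.03887 + 0.022844858 = 0.061714858 m^2. 1 acre = 4046.8564 m^2, so 0.061714858 m^2 = 0.061714858 / 4046.8564 = 1.5250073e-05 acre ≈ 1.525e-05 acre (4 s.f.). Final answer: 1.525e-05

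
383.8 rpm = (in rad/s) 40.19. Check: 1 rpm = 0.10471976 rad/s, so 383.8 rpm = 383.8 * 0.10471976 = 40.191442 rad/s. Result: 40.191442 rad/s ≈ 40.19 rad/s (4 s.f.).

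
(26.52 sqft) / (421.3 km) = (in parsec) 1 sqft = 0.09290304 m^2, so 26.52 sqft = 26.52 * 0.09290304 = 2.4637886 m^2. 1 km = 1000 m, so 421.3 km = 421.3 * 1000 = 421300 m. Combine: 2.4637886 m^2 / 421300 m = 5.8480622e-06 m. 1 parsec = 3.0856776e+16 m, so 5.8480622e-06 m = 5.8480622e-06 / 3.0856776e+16 = 1.8952279e-22 parsec ≈ 1.895e-22 parsec (4 s.f.). Final answer: 1.895e-22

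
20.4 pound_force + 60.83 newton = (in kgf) 15.46. Check: 1 pound_force = 4.4482216 N, so 20.4 pound_force = 20.4 * 4.4482216 = 90.743721 N. 60.83 newton = 60.83 N. Sum: 90.743721 + 60.83 = 151.57372 N. 1 kgf = 9.80665 N, so 151.57372 N = 151.57372 / 9.80665 = 15.456218 kgf ≈ 15.46 kgf (4 s.f.).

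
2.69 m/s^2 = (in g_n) 1 g_n = 9.80665 m/s^2, so 2.69 m/s^2 = 2.69 / 9.80665 = 0.27430366 g_n ≈ 0.2743 g_n (4 s.f.). Final answer: 0.2743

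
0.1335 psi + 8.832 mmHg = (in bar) 1 psi = 6894.7573 Pa, so 0.1335 psi = 0.1335 * 6894.7573 = 920.4501 Pa. 1 mmHg = 133.32237 Pa, so 8.832 mmHg = 8.832 * 133.32237 = 1177.5032 Pa. Sum: 920.4501 + 1177.5032 = 2097.9533 Pa. 1 bar = 100000 Pa, so 2097.9533 Pa = 2097.9533 / 100000 = 0.020979533 bar ≈ 0.02098 bar (4 s.f.). Final answer: 0.02098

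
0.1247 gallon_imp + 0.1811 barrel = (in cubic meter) 0.02936. Check: 1 gallon_imp = 0.00454609 m^3, so 0.1247 gallon_imp = 0.1247 * 0.00454609 = 0.00056689742 m^3. 1 barrel = 0.15898729 m^3, so 0.1811 barrel = 0.1811 * 0.15898729 = 0.028792599 m^3. Sum: 0.00056689742 + 0.028792599 = 0.029359497 m^3. 0.029359497 m^3 = 0.029359497 cubic meter ≈ 0.02936 cubic meter (4 s.f.).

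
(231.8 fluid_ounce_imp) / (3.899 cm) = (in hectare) 1.689e-05. Check: 1 fluid_ounce_imp = 2.8413063e-05 m^3, so 231.8 fluid_ounce_imp = 231.8 * 2.8413063e-05 = 0.0065861479 m^3. 1 cm = 0.01 m, so 3.899 cm = 3.899 * 0.01 = 0.03899 m. Combine: 0.0065861479 m^3 / 0.03899 m = 0.1689189 m^2. 1 hectare = 10000 m^2, so 0.1689189 m^2 = 0.1689189 / 10000 = 1.689189e-05 hectare ≈ 1.689e-05 hectare (4 s.f.).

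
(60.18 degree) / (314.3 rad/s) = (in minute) 5.57e-05. Check: 1 degree = 0.017453293 rad, so 60.18 degree = 60.18 * 0.017453293 = 1.0503391 rad. 314.3 rad/s is already in rad/s. Combine: 1.0503391 rad / 314.3 rad/s = 0.0033418363 s. 1 minute = 60 s, so 0.0033418363 s = 0.0033418363 / 60 = 5.5697271e-05 minute ≈ 5.57e-05 minute (4 s.f.).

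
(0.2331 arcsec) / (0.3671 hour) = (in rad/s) 8.551e-10. Check: 1 arcsec = 4.8481368e-06 rad, so 0.2331 arcsec = 0.2331 * 4.8481368e-06 = 1.1301007e-06 rad. 1 hour = 3600 s, so 0.3671 hour = 0.3671 * 3600 = 1321.56 s. Combine: 1.1301007e-06 rad / 1321.56 s = 8.5512628e-10 rad/s. Result: 8.5512628e-10 rad/s ≈ 8.551e-10 rad/s (4 s.f.).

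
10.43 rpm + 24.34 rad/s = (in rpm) 242.9. Check: 1 rpm = 0.10471976 rad/s, so 10.43 rpm = 10.43 * 0.10471976 = 1.092227 rad/s. 24.34 rad/s is already in rad/s. Sum: 1.092227 + 24.34 = 25.432227 rad/s. 1 rpm = 0.10471976 rad/s, so 25.432227 rad/s = 25.432227 / 0.10471976 = 242.85988 rpm ≈ 242.9 rpm (4 s.f.).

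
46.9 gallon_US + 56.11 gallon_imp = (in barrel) 2.721. Check: 1 gallon_US = 0.0037854118 m^3, so 46.9 gallon_US = 46.9 * 0.0037854118 = 0.17753581 m^3. 1 gallon_imp = 0.00454609 m^3, so 56.11 gallon_imp = 56.11 * 0.00454609 = 0.25508111 m^3. Sum: 0.17753581 + 0.25508111 = 0.43261692 m^3. 1 barrel = 0.15898729 m^3, so 0.43261692 m^3 = 0.43261692 / 0.15898729 = 2.7210786 barrel ≈ 2.721 barrel (4 s.f.).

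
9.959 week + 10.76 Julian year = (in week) 1 week = 604800 s, so 9.959 week = 9.959 * 604800 = 6023203.2 s. 1 Julian year = 31557600 s, so 10.76 Julian year = 10.76 * 31557600 = 3.3955978e+08 s. Sum: 6023203.2 + 3.3955978e+08 = 3.4558298e+08 s. 1 week = 604800 s, so 3.4558298e+08 s = 3.4558298e+08 / 604800 = 571.40043 week ≈ 571.4 week (4 s.f.). Final answer: 571.4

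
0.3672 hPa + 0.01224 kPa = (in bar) 0.0004896. Check: 1 hPa = 100 Pa, so 0.3672 hPa = 0.3672 * 100 = 36.72 Pa. 1 kPa = 1000 Pa, so 0.01224 kPa = 0.01224 * 1000 = 12.24 Pa. Sum: 36.72 + 12.24 = 48.96 Pa. 1 bar = 100000 Pa, so 48.96 Pa = 48.96 / 100000 = 0.0004896 bar.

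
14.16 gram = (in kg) 1 gram = 0.001 kg, so 14.16 gram = 14.16 * 0.001 = 0.01416 kg. Result: 0.01416 kg. Final answer: 0.01416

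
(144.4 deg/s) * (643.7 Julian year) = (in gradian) 3.259e+12. Check: 1 deg/s = 0.017453293 rad/s, so 144.4 deg/s = 144.4 * 0.017453293 = 2.5202554 rad/s. 1 Julian year = 31557600 s, so 643.7 Julian year = 643.7 * 31557600 = 2.0313627e+10 s. Combine: 2.5202554 rad/s * 2.0313627e+10 s = 5.1195529e+10 rad. 1 gradian = 0.015707963 rad, so 5.1195529e+10 rad = 5.1195529e+10 / 0.015707963 = 3.2592086e+12 gradian ≈ 3.259e+12 gradian (4 s.f.).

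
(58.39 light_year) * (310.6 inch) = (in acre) 1.077e+15. Check: 1 light_year = 9.4607305e+15 m, so 58.39 light_year = 58.39 * 9.4607305e+15 = 5.5241205e+17 m. 1 inch = 0.0254 m, so 310.6 inch = 310.6 * 0.0254 = 7.88924 m. Combine: 5.5241205e+17 m * 7.88924 m = 4.3581113e+18 m^2. 1 acre = 4046.8564 m^2, so 4.3581113e+18 m^2 = 4.3581113e+18 / 4046.8564 = 1.0769127e+15 acre ≈ 1.077e+15 acre (4 s.f.).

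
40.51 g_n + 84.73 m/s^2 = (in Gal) 1 g_n = 9.80665 m/s^2, so 40.51 g_n = 40.51 * 9.80665 = 397.26739 m/s^2. 84.73 m/s^2 is already in m/s^2. Sum: 397.26739 + 84.73 = 481.99739 m/s^2. 1 Gal = 0.01 m/s^2, so 481.99739 m/s^2 = 481.99739 / 0.01 = 48199.739 Gal ≈ 4.82e+04 Gal (4 s.f.). Final answer: 4.82e+04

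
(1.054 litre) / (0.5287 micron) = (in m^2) 1994. Check: 1 litre = 0.001 m^3, so 1.054 litre = 1.054 * 0.001 = 0.001054 m^3. 1 micron = 1e-06 m, so 0.5287 micron = 0.5287 * 1e-06 = 5.287e-07 m. Combine: 0.001054 m^3 / 5.287e-07 m = 1993.5691 m^2. Result: 1993.5691 m^2 ≈ 1994 m^2 (4 s.f.).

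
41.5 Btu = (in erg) 4.378e+11. Check: 1 Btu = 1055.0559 J, so 41.5 Btu = 41.5 * 1055.0559 = 43784.818 J. 1 erg = 1e-07 J, so 43784.818 J = 43784.818 / 1e-07 = 4.3784818e+11 erg ≈ 4.378e+11 erg (4 s.f.).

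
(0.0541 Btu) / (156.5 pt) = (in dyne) 1.034e+08. Check: 1 Btu = 1055.0559 J, so 0.0541 Btu = 0.0541 * 1055.0559 = 57.078522 J. 1 pt = 0.00035277778 m, so 156.5 pt = 156.5 * 0.00035277778 = 0.055209722 m. Combine: 57.078522 J / 0.055209722 m = 1033.8491 N. 1 dyne = 1e-05 N, so 1033.8491 N = 1033.8491 / 1e-05 = 1.0338491e+08 dyne ≈ 1.034e+08 dyne (4 s.f.).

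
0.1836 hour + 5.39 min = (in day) 1 hour = 3600 s, so 0.1836 hour = 0.1836 * 3600 = 660.96 s. 1 min = 60 s, so 5.39 min = 5.39 * 60 = 323.4 s. Sum: 660.96 + 323.4 = 984.36 s. 1 day = 86400 s, so 984.36 s = 984.36 / 86400 = 0.011393056 day ≈ 0.01139 day (4 s.f.). Final answer: 0.01139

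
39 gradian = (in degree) 1 gradian = 0.015707963 rad, so 39 gradian = 39 * 0.015707963 = 0.61261057 rad. 1 degree = 0.017453293 rad, so 0.61261057 rad = 0.61261057 / 0.017453293 = 35.1 degree. Final answer: 35.1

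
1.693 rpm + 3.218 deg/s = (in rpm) 1 rpm = 0.10471976 rad/s, so 1.693 rpm = 1.693 * 0.10471976 = 0.17729055 rad/s. 1 deg/s = 0.017453293 rad/s, so 3.218 deg/s = 3.218 * 0.017453293 = 0.056164695 rad/s. Sum: 0.17729055 + 0.056164695 = 0.23345524 rad/s. 1 rpm = 0.10471976 rad/s, so 0.23345524 rad/s = 0.23345524 / 0.10471976 = 2.2293333 rpm ≈ 2.229 rpm (4 s.f.). Final answer: 2.229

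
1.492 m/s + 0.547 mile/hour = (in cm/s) 173.7. Check: 1.492 m/s is already in m/s. 1 mile/hour = 0.44704 m/s, so 0.547 mile/hour = 0.547 * 0.44704 = 0.24453088 m/s. Sum: 1.492 + 0.24453088 = 1.7365309 m/s. 1 cm/s = 0.01 m/s, so 1.7365309 m/s = 1.7365309 / 0.01 = 173.65309 cm/s ≈ 173.7 cm/s (4 s.f.).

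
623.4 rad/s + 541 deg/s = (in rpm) 6043. Check: 623.4 rad/s is already in rad/s. 1 deg/s = 0.017453293 rad/s, so 541 deg/s = 541 * 0.017453293 = 9.4422313 rad/s. Sum: 623.4 + 9.4422313 = 632.84223 rad/s. 1 rpm = 0.10471976 rad/s, so 632.84223 rad/s = 632.84223 / 0.10471976 = 6043.1982 rpm ≈ 6043 rpm (4 s.f.).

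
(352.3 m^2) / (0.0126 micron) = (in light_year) 2.955e-06. Check: 352.3 m^2 is already in m^2. 1 micron = 1e-06 m, so 0.0126 micron = 0.0126 * 1e-06 = 1.26e-08 m. Combine: 352.3 m^2 / 1.26e-08 m = 2.7960317e+10 m. 1 light_year = 9.4607305e+15 m, so 2.7960317e+10 m = 2.7960317e+10 / 9.4607305e+15 = 2.9554079e-06 light_year ≈ 2.955e-06 light_year (4 s.f.).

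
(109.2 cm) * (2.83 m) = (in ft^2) 1 cm = 0.01 m, so 109.2 cm = 109.2 * 0.01 = 1.092 m. 2.83 m is already in m. Combine: 1.092 m * 2.83 m = 3.09036 m^2. 1 ft^2 = 0.09290304 m^2, so 3.09036 m^2 = 3.09036 / 0.09290304 = 33.264358 ft^2 ≈ 33.26 ft^2 (4 s.f.). Final answer: 33.26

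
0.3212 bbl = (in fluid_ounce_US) 1 bbl = 0.15898729 m^3, so 0.3212 bbl = 0.3212 * 0.15898729 = 0.051066719 m^3. 1 fluid_ounce_US = 2.957353e-05 m^3, so 0.051066719 m^3 = 0.051066719 / 2.957353e-05 = 1726.7712 fluid_ounce_US ≈ 1727 fluid_ounce_US (4 s.f.). Final answer: 1727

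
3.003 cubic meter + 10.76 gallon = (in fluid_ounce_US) 1.029e+05. Check: 3.003 cubic meter = 3.003 m^3. 1 gallon = 0.0037854118 m^3, so 10.76 gallon = 10.76 * 0.0037854118 = 0.040731031 m^3. Sum: 3.003 + 0.040731031 = 3.043731 m^3. 1 fluid_ounce_US = 2.957353e-05 m^3, so 3.043731 m^3 = 3.043731 / 2.957353e-05 = 102920.79 fluid_ounce_US ≈ 1.029e+05 fluid_ounce_US (4 s.f.).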